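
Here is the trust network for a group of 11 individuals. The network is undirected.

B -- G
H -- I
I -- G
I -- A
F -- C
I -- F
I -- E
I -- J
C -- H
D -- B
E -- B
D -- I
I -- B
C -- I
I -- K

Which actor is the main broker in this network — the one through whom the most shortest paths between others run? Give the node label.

I

Unnormalized betweenness of each node: A:0, B:3/2, C:1/2, D:0, E:0, F:0, G:0, H:0, I:38, J:0, K:0.
I has the largest value, 38, making it the main broker — the node through which the most shortest paths run.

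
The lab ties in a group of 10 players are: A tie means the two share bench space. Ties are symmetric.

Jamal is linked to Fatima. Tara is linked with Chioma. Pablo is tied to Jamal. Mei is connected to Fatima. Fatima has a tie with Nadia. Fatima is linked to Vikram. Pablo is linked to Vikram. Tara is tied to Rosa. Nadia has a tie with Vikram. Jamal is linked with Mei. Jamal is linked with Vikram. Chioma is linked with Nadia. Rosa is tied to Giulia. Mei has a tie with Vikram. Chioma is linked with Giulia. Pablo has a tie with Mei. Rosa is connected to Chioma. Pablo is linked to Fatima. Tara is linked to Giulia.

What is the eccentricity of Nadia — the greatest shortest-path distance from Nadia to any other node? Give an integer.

2

Distances from Nadia: Chioma:1, Fatima:1, Giulia:2, Jamal:2, Mei:2, Pablo:2, Rosa:2, Tara:2, Vikram:1.
The largest is 2 (to Mei, Jamal, Pablo, Tara, Giulia, and Rosa), so the eccentricity of Nadia is 2.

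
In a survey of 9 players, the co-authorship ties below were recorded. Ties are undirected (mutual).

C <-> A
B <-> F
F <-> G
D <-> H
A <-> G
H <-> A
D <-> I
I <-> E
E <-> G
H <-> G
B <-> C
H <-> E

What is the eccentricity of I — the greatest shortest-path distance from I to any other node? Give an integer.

4

Distances from I: A:3, B:4, C:4, D:1, E:1, F:3, G:2, H:2.
The largest is 4 (to C and B), so the eccentricity of I is 4.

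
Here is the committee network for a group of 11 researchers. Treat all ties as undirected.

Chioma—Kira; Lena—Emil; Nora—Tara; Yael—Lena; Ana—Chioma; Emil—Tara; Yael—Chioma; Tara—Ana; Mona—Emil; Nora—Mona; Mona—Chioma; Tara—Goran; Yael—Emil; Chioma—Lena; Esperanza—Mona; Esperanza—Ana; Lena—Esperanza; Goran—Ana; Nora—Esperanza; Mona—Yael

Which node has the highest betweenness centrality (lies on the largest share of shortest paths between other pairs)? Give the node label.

Unnormalized betweenness of each node: Ana:47/6, Chioma:37/3, Emil:23/6, Esperanza:10/3, Goran:0, Kira:0, Lena:7/3, Mona:35/6, Nora:5/4, Tara:16/3, Yael:11/12.
Chioma has the largest value, 37/3, making it the main broker — the node through which the most shortest paths run.

Chioma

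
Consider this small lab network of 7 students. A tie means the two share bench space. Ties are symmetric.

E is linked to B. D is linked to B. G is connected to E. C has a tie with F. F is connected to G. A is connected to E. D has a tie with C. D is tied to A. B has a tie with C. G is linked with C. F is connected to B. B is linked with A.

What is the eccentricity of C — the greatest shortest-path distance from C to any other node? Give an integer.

2

Distances from C: A:2, B:1, D:1, E:2, F:1, G:1.
The largest is 2 (to A and E), so the eccentricity of C is 2.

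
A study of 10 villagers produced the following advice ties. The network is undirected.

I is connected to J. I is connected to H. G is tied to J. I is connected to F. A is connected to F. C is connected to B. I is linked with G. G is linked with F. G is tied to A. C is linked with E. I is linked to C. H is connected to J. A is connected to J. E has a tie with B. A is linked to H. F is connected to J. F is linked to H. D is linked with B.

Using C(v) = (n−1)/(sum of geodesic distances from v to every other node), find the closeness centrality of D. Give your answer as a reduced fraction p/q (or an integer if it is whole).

Distances from D: A:5, B:1, C:2, E:2, F:4, G:4, H:4, I:3, J:4. Sum = 29.
n = 10, so closeness = 9/29.

9/29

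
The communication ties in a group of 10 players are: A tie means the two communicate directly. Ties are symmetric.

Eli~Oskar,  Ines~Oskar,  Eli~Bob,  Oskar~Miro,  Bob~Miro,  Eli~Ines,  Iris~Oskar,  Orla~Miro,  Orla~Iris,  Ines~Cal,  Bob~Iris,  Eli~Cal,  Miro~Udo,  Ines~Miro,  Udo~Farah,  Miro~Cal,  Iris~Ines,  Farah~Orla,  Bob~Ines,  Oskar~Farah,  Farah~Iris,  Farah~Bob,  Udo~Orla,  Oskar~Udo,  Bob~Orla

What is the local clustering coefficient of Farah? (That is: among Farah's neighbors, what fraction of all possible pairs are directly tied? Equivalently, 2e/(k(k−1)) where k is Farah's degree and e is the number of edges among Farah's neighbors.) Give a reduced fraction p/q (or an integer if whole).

3/5

Farah's neighbors: Bob, Iris, Orla, Oskar, and Udo (k = 5).
Possible neighbor pairs: C(5,2) = 10. Edges among them: Bob–Iris, Bob–Orla, Iris–Orla, Iris–Oskar, Orla–Udo, Oskar–Udo → e = 6.
Clustering(Farah) = 6/10 = 3/5.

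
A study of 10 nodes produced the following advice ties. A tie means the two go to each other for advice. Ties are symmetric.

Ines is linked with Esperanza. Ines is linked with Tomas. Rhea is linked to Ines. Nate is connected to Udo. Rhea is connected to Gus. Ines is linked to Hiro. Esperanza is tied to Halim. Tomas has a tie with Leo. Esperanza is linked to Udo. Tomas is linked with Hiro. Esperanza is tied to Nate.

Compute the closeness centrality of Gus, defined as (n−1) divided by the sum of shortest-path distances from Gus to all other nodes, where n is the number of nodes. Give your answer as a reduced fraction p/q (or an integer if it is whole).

9/28

Distances from Gus: Esperanza:3, Halim:4, Hiro:3, Ines:2, Leo:4, Nate:4, Rhea:1, Tomas:3, Udo:4. Sum = 28.
n = 10, so closeness = 9/28.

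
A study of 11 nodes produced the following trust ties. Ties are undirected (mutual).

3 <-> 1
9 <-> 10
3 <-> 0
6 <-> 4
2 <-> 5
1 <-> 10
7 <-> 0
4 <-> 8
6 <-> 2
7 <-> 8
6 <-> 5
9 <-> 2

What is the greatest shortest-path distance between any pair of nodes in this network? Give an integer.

5

Eccentricity of each node (its greatest distance to any other): 0:5, 1:5, 2:5, 3:5, 4:5, 5:5, 6:5, 7:5, 8:5, 9:5, 10:5.
The maximum eccentricity is 5, realized for instance by the pair 10–8 via 10 – 1 – 3 – 0 – 7 – 8. So the diameter is 5.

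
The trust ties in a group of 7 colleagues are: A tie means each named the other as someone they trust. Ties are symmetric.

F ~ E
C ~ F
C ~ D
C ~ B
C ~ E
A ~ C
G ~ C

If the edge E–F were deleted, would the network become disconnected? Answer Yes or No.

Even without that edge, E still reaches F via E – C – F, so the network stays connected. Not a bridge.

No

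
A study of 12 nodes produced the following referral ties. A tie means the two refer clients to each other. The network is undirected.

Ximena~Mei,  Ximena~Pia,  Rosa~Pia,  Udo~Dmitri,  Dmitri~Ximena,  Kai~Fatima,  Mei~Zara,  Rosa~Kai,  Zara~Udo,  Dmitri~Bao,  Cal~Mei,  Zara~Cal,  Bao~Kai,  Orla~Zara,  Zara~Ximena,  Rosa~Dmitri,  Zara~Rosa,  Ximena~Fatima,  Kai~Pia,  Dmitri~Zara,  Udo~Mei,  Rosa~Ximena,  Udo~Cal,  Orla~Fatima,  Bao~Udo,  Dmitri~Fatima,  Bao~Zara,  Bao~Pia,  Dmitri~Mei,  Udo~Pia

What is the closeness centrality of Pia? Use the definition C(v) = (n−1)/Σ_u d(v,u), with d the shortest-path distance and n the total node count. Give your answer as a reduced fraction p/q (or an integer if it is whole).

Distances from Pia: Bao:1, Cal:2, Dmitri:2, Fatima:2, Kai:1, Mei:2, Orla:3, Rosa:1, Udo:1, Ximena:1, Zara:2. Sum = 18.
n = 12, so closeness = 11/18.

11/18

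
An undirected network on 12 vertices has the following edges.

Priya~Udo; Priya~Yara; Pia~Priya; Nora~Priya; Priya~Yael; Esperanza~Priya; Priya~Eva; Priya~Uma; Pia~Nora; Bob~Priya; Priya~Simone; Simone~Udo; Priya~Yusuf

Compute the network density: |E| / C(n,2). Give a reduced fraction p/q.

13/66

There are 13 edges and 12 nodes, so the maximum possible is C(12,2) = 66.
Density = 13/66.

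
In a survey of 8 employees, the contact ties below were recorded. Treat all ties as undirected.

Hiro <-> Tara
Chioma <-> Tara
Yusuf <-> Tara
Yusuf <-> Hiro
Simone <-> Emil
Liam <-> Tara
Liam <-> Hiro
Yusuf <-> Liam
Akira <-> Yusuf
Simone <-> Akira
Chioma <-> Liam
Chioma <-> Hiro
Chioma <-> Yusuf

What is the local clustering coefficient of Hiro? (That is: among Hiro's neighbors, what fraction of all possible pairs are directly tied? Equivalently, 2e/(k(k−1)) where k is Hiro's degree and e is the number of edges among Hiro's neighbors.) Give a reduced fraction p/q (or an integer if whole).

Hiro's neighbors: Chioma, Liam, Tara, and Yusuf (k = 4).
Possible neighbor pairs: C(4,2) = 6. Edges among them: Chioma–Liam, Chioma–Tara, Chioma–Yusuf, Liam–Tara, Liam–Yusuf, Tara–Yusuf → e = 6.
Clustering(Hiro) = 6/6 = 1.

1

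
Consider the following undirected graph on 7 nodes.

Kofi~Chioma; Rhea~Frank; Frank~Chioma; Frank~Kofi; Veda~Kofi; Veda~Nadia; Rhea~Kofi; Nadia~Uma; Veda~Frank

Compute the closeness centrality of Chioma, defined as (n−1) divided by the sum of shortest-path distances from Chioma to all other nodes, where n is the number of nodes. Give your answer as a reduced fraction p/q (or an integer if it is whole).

6/13

Distances from Chioma: Frank:1, Kofi:1, Nadia:3, Rhea:2, Uma:4, Veda:2. Sum = 13.
n = 7, so closeness = 6/13.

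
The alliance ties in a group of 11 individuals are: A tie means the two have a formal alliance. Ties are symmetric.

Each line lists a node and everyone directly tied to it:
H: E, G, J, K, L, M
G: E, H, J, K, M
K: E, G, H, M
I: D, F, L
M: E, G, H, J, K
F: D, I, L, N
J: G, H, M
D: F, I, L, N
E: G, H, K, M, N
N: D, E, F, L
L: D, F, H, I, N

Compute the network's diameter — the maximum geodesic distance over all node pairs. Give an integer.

3

Eccentricity of each node (its greatest distance to any other): D:3, E:3, F:3, G:3, H:2, I:3, J:3, K:3, L:2, M:3, N:3.
The maximum eccentricity is 3, realized for instance by the pair D–J via D – L – H – J. So the diameter is 3.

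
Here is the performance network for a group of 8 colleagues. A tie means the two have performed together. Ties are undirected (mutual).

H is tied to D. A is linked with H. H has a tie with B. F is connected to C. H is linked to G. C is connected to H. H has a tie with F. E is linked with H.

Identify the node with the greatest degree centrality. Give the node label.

Degrees — A:1, B:1, C:2, D:1, E:1, F:2, G:1, H:7.
The maximum is 7, attained only by H.

H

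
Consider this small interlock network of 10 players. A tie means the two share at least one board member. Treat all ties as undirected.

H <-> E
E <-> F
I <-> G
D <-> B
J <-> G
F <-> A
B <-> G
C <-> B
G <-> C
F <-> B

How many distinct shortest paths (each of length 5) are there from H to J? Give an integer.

The shortest distance is 5, and the only length-5 path is H–E–F–B–G–J. So there is exactly 1 shortest path.

1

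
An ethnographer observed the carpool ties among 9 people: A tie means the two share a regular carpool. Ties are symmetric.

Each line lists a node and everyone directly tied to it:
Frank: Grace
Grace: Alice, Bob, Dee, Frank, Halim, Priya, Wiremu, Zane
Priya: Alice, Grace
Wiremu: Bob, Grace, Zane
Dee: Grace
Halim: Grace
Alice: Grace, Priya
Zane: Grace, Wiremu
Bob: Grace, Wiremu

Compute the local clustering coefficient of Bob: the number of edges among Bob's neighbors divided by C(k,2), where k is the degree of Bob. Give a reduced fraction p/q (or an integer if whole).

Bob's neighbors: Grace and Wiremu (k = 2).
Possible neighbor pairs: C(2,2) = 1. Edges among them: Grace–Wiremu → e = 1.
Clustering(Bob) = 1/1.

1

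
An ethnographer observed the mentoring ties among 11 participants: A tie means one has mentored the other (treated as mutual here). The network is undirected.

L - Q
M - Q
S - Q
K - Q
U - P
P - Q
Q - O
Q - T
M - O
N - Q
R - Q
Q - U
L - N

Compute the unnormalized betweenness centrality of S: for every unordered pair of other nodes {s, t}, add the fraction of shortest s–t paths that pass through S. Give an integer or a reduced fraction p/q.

No shortest path between any pair of other nodes passes through S.
Summing the contributions gives betweenness(S) = 0.

0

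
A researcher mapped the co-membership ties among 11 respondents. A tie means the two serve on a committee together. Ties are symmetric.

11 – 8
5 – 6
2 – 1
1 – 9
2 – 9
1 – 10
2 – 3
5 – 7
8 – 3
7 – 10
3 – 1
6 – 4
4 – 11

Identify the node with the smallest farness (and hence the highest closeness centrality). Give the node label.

1

Farness (sum of distances to all others) for each node — 1:22, 2:26, 3:23, 4:29, 5:28, 6:30, 7:26, 8:25, 9:30, 10:24, 11:27.
The smallest farness is 22, for 1, so 1 has the highest closeness.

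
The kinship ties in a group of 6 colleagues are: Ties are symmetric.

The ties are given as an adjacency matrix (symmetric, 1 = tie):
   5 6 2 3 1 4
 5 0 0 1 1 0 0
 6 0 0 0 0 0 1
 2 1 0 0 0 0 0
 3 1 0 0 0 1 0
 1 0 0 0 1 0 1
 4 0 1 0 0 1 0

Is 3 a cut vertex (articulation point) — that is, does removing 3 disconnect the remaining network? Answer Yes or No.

Removing 3 leaves {2 and 5} with no path to {1, 4, and 6}, so the network splits into 2 components. 3 is a cut vertex.

Yes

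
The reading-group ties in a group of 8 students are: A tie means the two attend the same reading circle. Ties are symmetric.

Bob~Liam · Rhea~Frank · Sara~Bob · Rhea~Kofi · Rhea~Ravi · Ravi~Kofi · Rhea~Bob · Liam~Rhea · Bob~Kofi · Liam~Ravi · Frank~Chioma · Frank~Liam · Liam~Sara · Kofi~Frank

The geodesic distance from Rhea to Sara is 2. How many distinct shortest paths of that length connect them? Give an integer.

The shortest distance is 2. The length-2 paths are: Rhea–Liam–Sara; Rhea–Bob–Sara.
That gives 2 distinct shortest paths.

2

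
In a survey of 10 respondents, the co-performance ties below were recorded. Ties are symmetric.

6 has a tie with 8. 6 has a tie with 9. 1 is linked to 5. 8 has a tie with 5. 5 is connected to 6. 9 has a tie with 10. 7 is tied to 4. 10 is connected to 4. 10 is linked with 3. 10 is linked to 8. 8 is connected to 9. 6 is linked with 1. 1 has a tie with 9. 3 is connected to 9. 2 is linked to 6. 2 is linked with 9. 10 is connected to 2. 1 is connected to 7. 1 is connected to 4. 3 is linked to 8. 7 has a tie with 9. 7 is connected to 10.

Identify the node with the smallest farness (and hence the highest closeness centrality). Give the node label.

Farness (sum of distances to all others) for each node — 1:13, 2:15, 3:15, 4:15, 5:15, 6:13, 7:14, 8:13, 9:11, 10:12.
The smallest farness is 11, for 9, so 9 has the highest closeness.

9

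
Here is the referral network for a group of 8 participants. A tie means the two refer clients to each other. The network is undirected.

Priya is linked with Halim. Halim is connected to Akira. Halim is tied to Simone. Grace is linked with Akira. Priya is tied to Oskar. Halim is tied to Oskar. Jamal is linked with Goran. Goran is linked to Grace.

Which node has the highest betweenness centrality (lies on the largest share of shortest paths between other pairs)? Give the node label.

Unnormalized betweenness of each node: Akira:12, Goran:6, Grace:10, Halim:14, Jamal:0, Oskar:0, Priya:0, Simone:0.
Halim has the largest value, 14, making it the main broker — the node through which the most shortest paths run.

Halim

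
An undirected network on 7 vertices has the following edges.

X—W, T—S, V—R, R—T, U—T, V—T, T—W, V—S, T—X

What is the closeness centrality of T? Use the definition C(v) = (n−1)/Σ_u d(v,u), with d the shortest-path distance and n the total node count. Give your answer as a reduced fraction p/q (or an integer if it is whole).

1

Distances from T: R:1, S:1, U:1, V:1, W:1, X:1. Sum = 6.
n = 7, so closeness = 6/6 = 1.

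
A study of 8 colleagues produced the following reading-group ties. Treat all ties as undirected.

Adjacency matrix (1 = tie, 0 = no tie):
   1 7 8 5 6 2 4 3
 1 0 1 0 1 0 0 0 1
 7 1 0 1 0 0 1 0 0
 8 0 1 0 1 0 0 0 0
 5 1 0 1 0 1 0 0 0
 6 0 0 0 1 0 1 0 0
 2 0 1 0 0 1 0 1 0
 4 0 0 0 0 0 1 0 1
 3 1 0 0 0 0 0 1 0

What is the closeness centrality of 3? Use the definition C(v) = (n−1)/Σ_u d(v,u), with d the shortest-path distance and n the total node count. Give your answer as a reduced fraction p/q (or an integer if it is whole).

1/2

Distances from 3: 1:1, 2:2, 4:1, 5:2, 6:3, 7:2, 8:3. Sum = 14.
n = 8, so closeness = 7/14 = 1/2.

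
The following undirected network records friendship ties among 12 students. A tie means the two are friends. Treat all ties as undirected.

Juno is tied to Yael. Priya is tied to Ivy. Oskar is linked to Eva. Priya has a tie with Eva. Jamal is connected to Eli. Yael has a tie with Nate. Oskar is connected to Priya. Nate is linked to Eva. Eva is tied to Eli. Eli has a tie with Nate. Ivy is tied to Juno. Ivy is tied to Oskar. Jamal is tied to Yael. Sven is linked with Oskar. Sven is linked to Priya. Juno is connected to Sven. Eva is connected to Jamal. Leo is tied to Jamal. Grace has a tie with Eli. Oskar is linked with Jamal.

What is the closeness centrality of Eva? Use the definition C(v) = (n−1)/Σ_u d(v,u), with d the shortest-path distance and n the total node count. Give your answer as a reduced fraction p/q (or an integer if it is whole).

Distances from Eva: Eli:1, Grace:2, Ivy:2, Jamal:1, Juno:3, Leo:2, Nate:1, Oskar:1, Priya:1, Sven:2, Yael:2. Sum = 18.
n = 12, so closeness = 11/18.

11/18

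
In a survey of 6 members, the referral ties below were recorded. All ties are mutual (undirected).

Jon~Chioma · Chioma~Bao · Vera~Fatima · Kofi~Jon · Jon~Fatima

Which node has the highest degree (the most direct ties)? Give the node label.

Degrees — Bao:1, Chioma:2, Fatima:2, Jon:3, Kofi:1, Vera:1.
The maximum is 3, attained only by Jon.

Jon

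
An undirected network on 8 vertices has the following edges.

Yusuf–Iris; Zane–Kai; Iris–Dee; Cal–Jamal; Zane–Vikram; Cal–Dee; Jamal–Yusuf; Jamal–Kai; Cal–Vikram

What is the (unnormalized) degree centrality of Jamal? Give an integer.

Jamal is directly tied to Cal, Kai, and Yusuf. That is 3 neighbors, so the degree of Jamal is 3.

3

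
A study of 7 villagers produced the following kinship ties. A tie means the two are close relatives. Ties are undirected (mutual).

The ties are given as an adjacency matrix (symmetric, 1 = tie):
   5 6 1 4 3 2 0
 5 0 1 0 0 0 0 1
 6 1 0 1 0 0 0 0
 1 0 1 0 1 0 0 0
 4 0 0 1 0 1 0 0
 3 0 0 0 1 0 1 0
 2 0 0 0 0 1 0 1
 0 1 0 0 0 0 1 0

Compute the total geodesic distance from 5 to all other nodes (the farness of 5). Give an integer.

Distances from 5: 0:1, 1:2, 2:2, 3:3, 4:3, 6:1.
Sum = 1 + 2 + 2 + 3 + 3 + 1 = 12.

12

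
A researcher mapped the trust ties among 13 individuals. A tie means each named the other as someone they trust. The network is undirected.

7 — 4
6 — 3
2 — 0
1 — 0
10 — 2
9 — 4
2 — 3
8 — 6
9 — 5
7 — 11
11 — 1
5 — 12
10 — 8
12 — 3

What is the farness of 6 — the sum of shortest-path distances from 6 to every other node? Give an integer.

38

Distances from 6: 0:3, 1:4, 2:2, 3:1, 4:5, 5:3, 7:6, 8:1, 9:4, 10:2, 11:5, 12:2.
Sum = 3 + 4 + 2 + 1 + 5 + 3 + 6 + 1 + 4 + 2 + 5 + 2 = 38.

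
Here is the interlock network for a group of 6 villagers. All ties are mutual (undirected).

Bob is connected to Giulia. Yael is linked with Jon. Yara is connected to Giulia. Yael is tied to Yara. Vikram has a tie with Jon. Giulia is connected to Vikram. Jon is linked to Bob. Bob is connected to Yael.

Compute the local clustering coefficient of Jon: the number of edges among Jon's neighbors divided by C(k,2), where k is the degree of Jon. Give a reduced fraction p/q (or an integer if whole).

1/3

Jon's neighbors: Bob, Vikram, and Yael (k = 3).
Possible neighbor pairs: C(3,2) = 3. Edges among them: Bob–Yael → e = 1.
Clustering(Jon) = 1/3.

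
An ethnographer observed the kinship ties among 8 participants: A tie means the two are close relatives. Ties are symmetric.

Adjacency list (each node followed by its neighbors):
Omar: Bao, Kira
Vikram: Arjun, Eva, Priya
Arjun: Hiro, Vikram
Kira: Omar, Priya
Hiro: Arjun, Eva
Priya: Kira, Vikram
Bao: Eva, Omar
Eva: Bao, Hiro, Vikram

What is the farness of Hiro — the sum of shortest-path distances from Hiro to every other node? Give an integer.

Distances from Hiro: Arjun:1, Bao:2, Eva:1, Kira:4, Omar:3, Priya:3, Vikram:2.
Sum = 1 + 2 + 1 + 4 + 3 + 3 + 2 = 16.

16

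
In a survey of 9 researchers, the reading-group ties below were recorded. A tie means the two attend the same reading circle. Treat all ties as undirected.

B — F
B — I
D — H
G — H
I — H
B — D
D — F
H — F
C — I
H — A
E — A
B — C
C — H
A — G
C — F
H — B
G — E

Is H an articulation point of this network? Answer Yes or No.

Removing H leaves {B, C, D, F, and I} with no path to {A, E, and G}, so the network splits into 2 components. H is a cut vertex.

Yes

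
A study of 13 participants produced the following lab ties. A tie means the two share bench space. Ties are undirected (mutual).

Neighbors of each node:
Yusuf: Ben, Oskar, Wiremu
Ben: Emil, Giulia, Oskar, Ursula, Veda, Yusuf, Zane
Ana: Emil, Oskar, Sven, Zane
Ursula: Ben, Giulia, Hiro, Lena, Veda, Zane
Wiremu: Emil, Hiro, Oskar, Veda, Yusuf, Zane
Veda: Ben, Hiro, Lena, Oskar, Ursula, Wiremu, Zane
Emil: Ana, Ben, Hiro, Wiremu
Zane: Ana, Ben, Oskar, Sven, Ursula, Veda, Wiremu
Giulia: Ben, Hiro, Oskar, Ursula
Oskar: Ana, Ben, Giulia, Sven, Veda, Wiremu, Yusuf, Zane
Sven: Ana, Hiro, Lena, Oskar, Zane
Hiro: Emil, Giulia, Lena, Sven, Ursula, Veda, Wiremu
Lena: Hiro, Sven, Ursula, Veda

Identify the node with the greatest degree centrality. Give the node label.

Degrees — Ana:4, Ben:7, Emil:4, Giulia:4, Hiro:7, Lena:4, Oskar:8, Sven:5, Ursula:6, Veda:7, Wiremu:6, Yusuf:3, Zane:7.
The maximum is 8, attained only by Oskar.

Oskar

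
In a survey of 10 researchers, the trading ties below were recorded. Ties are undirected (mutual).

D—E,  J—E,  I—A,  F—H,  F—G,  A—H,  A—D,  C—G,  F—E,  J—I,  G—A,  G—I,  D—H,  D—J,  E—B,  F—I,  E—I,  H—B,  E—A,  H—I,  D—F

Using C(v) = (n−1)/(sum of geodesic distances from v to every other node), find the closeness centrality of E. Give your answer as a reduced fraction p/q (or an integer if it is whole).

Distances from E: A:1, B:1, C:3, D:1, F:1, G:2, H:2, I:1, J:1. Sum = 13.
n = 10, so closeness = 9/13.

9/13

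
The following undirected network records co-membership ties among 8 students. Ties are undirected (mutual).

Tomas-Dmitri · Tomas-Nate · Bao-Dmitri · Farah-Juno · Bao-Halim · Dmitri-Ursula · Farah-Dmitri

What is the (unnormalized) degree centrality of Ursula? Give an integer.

Ursula is directly tied to Dmitri. That is 1 neighbor, so the degree of Ursula is 1.

1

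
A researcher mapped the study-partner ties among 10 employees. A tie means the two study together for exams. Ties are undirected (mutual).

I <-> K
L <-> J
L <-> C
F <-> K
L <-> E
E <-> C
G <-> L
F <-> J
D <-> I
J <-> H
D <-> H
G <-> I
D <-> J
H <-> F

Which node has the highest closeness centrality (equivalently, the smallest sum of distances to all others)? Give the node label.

J

Farness (sum of distances to all others) for each node — C:22, D:17, E:22, F:18, G:18, H:18, I:17, J:14, K:21, L:15.
The smallest farness is 14, for J, so J has the highest closeness.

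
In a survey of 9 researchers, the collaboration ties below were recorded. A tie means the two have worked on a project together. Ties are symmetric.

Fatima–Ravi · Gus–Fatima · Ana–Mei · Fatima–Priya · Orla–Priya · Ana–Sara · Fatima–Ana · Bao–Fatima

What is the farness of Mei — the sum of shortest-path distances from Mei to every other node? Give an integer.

Distances from Mei: Ana:1, Bao:3, Fatima:2, Gus:3, Orla:4, Priya:3, Ravi:3, Sara:2.
Sum = 1 + 3 + 2 + 3 + 4 + 3 + 3 + 2 = 21.

21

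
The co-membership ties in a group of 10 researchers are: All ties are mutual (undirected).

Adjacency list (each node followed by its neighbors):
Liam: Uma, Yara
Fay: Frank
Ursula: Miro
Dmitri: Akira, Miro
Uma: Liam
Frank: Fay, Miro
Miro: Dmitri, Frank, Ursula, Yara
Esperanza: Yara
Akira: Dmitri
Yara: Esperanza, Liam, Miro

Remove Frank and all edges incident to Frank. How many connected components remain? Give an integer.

Without Frank, the remaining ties split the others into: {Fay}; {Akira, Dmitri, Esperanza, Liam, Miro, Uma, Ursula, Yara}.
That's 2 separate components.

2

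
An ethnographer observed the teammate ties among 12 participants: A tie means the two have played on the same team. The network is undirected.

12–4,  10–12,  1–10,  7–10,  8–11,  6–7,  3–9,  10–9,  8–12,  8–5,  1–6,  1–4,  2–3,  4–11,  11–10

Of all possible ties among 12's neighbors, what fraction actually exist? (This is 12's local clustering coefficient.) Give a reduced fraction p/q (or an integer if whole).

0

12's neighbors: 4, 8, and 10 (k = 3).
Possible neighbor pairs: C(3,2) = 3. Edges among them: none → e = 0.
Clustering(12) = 0/3 = 0.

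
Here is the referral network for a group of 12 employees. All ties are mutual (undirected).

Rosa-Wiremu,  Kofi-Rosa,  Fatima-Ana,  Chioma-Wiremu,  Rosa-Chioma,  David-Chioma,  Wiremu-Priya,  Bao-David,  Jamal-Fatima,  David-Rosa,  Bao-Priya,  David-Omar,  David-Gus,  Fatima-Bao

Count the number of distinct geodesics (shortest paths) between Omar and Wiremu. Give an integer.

2

The shortest distance is 3. The length-3 paths are: Omar–David–Rosa–Wiremu; Omar–David–Chioma–Wiremu.
That gives 2 distinct shortest paths.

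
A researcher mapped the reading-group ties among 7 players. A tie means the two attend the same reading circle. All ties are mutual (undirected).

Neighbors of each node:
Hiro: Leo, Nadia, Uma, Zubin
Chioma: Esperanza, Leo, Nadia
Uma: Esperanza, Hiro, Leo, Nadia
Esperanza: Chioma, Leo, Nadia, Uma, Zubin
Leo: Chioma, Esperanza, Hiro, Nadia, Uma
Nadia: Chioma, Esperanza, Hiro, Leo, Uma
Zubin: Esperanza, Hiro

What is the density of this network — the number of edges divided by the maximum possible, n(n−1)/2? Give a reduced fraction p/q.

There are 14 edges and 7 nodes, so the maximum possible is C(7,2) = 21.
Density = 14/21 = 2/3.

2/3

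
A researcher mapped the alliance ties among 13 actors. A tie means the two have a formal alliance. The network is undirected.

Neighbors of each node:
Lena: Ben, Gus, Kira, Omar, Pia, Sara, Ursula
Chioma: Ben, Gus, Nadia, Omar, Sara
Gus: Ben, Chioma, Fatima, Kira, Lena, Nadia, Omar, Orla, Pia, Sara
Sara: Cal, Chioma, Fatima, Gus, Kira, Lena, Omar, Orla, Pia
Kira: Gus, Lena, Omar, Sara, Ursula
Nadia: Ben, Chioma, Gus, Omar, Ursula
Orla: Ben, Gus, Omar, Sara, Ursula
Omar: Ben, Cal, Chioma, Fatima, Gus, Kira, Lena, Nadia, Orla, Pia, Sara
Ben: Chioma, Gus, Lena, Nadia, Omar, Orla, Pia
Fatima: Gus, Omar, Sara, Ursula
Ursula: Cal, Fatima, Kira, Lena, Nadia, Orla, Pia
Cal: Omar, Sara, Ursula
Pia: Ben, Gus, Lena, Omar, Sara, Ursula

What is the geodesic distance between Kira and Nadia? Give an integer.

2

One shortest route is Kira – Gus – Nadia, which uses 2 edges, and Kira and Nadia are not directly tied, so nothing shorter exists. So d(Kira,Nadia) = 2.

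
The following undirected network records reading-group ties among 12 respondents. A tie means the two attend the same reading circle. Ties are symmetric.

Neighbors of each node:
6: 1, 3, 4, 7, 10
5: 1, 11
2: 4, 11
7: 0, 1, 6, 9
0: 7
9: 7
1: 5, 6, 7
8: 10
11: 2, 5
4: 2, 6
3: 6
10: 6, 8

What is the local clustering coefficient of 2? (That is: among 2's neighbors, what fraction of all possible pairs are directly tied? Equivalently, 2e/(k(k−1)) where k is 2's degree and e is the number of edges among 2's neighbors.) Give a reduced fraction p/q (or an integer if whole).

2's neighbors: 4 and 11 (k = 2).
Possible neighbor pairs: C(2,2) = 1. Edges among them: none → e = 0.
Clustering(2) = 0/1.

0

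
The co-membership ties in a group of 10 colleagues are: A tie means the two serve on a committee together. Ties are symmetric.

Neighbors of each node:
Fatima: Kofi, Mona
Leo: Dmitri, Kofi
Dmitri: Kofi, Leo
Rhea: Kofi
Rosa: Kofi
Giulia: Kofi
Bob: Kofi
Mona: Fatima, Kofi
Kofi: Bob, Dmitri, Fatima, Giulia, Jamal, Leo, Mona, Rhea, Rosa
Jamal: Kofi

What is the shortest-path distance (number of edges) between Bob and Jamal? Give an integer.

One shortest route is Bob – Kofi – Jamal, which uses 2 edges, and Bob and Jamal are not directly tied, so nothing shorter exists. So d(Bob,Jamal) = 2.

2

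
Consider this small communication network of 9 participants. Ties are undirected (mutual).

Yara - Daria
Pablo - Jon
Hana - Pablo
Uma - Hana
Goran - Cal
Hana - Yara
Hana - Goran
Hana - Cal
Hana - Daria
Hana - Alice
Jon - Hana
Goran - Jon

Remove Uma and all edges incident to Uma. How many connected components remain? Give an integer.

1

Uma's neighbors (Hana) remain reachable from one another through other ties, so the rest of the network stays in one piece.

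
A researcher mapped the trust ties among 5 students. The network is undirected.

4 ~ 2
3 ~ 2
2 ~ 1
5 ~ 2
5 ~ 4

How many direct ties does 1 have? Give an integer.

1 is directly tied to 2. That is 1 neighbor, so the degree of 1 is 1.

1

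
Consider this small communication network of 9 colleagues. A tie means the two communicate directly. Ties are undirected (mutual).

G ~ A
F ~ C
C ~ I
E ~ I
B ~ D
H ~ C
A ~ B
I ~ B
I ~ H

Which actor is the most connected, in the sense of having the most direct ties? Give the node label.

I

Degrees — A:2, B:3, C:3, D:1, E:1, F:1, G:1, H:2, I:4.
The maximum is 4, attained only by I.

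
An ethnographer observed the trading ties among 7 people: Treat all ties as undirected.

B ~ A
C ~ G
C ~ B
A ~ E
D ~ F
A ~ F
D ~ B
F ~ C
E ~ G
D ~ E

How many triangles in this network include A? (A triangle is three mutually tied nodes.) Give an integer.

0

A's neighbors are B, E, and F, but none of them are tied to each other, so no triangle contains A.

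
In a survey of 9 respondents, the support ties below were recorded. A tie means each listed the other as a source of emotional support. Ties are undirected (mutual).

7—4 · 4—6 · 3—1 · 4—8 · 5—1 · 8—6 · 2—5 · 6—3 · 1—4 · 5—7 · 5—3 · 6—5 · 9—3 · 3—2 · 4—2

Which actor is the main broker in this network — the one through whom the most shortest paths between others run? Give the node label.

Unnormalized betweenness of each node: 1:11/12, 2:11/12, 3:8, 4:11/2, 5:9/2, 6:47/12, 7:1/4, 8:0, 9:0.
3 has the largest value, 8, making it the main broker — the node through which the most shortest paths run.

3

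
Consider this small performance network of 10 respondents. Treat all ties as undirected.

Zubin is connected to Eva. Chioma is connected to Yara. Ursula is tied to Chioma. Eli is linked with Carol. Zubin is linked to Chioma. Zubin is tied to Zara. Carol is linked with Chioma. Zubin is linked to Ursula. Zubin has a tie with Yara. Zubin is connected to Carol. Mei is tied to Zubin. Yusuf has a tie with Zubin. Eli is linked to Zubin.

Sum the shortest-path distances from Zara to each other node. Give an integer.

17

Distances from Zara: Carol:2, Chioma:2, Eli:2, Eva:2, Mei:2, Ursula:2, Yara:2, Yusuf:2, Zubin:1.
Sum = 2 + 2 + 2 + 2 + 2 + 2 + 2 + 2 + 1 = 17.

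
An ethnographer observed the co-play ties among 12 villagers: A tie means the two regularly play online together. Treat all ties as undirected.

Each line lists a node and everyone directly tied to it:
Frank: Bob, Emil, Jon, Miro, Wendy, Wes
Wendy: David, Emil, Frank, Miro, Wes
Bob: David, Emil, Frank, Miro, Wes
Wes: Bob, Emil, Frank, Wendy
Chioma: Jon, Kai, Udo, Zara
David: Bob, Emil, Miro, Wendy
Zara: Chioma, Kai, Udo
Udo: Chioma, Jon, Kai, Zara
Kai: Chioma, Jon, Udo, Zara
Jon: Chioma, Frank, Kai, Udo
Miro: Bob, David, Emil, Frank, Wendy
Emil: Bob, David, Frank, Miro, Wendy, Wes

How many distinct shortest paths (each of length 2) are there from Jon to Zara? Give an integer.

3

The shortest distance is 2. The length-2 paths are: Jon–Udo–Zara; Jon–Chioma–Zara; Jon–Kai–Zara.
That gives 3 distinct shortest paths.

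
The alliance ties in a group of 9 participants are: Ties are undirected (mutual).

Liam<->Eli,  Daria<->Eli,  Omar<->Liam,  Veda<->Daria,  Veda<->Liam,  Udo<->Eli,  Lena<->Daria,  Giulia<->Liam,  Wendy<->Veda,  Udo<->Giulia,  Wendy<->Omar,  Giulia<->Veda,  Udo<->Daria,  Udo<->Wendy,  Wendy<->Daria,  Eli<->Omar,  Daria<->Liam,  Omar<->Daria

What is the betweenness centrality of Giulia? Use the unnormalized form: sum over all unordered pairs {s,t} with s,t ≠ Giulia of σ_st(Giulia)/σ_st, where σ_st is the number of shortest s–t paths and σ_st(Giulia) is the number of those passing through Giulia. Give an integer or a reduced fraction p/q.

2/3

Pairs whose geodesics pass through Giulia — Veda–Udo: 1/3; Udo–Liam: 1/3.
All other pairs contribute 0.
Summing the contributions gives betweenness(Giulia) = 2/3.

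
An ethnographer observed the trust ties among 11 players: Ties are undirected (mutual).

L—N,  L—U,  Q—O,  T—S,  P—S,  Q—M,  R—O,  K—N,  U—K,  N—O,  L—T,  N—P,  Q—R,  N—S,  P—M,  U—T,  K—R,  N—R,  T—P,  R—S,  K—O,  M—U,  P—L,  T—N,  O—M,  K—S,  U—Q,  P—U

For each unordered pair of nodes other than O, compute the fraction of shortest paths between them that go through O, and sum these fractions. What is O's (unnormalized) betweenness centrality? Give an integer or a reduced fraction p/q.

Pairs whose geodesics pass through O — Q–N: 1/2; Q–K: 1/3; N–M: 1/2; M–K: 1/2; M–R: 1/2.
All other pairs contribute 0.
Summing the contributions gives betweenness(O) = 7/3.

7/3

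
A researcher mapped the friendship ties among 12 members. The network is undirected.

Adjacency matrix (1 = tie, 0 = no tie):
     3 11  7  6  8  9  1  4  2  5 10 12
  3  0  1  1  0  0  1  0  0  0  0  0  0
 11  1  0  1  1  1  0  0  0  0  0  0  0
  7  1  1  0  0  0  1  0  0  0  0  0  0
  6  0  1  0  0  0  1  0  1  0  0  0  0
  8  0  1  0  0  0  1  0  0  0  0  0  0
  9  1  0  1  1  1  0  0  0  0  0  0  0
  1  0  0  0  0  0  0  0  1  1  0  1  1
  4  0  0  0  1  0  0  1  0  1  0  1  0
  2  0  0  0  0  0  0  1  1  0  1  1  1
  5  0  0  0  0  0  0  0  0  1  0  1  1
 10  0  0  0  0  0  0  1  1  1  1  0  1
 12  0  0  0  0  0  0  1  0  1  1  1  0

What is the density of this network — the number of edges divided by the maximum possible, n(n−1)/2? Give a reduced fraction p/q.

There are 22 edges and 12 nodes, so the maximum possible is C(12,2) = 66.
Density = 22/66 = 1/3.

1/3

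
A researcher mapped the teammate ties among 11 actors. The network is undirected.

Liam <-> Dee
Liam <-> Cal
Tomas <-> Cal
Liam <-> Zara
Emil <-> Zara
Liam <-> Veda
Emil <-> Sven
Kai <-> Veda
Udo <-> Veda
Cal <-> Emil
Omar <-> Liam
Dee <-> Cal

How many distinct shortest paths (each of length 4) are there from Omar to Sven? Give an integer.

The shortest distance is 4. The length-4 paths are: Omar–Liam–Cal–Emil–Sven; Omar–Liam–Zara–Emil–Sven.
That gives 2 distinct shortest paths.

2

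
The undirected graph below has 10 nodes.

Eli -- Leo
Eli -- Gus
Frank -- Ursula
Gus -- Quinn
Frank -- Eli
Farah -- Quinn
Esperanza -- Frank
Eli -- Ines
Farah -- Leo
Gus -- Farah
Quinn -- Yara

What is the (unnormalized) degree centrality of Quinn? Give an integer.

3

Quinn is directly tied to Farah, Gus, and Yara. That is 3 neighbors, so the degree of Quinn is 3.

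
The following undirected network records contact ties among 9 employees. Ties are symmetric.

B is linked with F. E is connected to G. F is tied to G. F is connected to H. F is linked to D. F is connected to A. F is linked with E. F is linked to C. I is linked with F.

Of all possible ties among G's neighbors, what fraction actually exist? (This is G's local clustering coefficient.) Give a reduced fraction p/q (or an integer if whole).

G's neighbors: E and F (k = 2).
Possible neighbor pairs: C(2,2) = 1. Edges among them: E–F → e = 1.
Clustering(G) = 1/1.

1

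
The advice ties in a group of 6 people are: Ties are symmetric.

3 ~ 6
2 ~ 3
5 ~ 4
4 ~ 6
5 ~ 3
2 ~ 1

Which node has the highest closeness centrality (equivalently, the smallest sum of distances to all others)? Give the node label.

Farness (sum of distances to all others) for each node — 1:13, 2:9, 3:7, 4:11, 5:9, 6:9.
The smallest farness is 7, for 3, so 3 has the highest closeness.

3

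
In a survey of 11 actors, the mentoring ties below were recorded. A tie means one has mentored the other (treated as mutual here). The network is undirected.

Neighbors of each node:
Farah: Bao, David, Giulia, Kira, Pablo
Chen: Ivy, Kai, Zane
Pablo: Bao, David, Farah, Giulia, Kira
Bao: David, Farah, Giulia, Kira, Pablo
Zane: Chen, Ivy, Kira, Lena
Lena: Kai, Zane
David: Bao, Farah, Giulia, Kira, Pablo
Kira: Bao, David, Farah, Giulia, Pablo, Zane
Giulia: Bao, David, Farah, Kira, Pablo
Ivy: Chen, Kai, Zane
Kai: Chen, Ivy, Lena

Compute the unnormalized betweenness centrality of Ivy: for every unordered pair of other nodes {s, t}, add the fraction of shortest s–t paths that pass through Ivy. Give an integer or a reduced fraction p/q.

7/3

Pairs whose geodesics pass through Ivy — Giulia–Kai: 1/3; David–Kai: 1/3; Kira–Kai: 1/3; Bao–Kai: 1/3; Pablo–Kai: 1/3; Farah–Kai: 1/3; Zane–Kai: 1/3.
All other pairs contribute 0.
Summing the contributions gives betweenness(Ivy) = 7/3.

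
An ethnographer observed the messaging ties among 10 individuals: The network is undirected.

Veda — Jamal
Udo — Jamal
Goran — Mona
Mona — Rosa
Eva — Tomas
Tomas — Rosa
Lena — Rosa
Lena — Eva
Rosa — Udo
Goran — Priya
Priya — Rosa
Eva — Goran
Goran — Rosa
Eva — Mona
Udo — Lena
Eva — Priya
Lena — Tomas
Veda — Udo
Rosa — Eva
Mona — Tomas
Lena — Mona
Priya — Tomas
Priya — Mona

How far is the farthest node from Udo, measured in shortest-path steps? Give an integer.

2

Distances from Udo: Eva:2, Goran:2, Jamal:1, Lena:1, Mona:2, Priya:2, Rosa:1, Tomas:2, Veda:1.
The largest is 2 (to Mona, Priya, Eva, Tomas, and Goran), so the eccentricity of Udo is 2.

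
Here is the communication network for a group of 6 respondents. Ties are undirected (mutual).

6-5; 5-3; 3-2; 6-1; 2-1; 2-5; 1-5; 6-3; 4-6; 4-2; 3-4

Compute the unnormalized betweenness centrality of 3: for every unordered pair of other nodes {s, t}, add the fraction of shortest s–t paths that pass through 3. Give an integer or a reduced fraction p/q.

7/12

Pairs whose geodesics pass through 3 — 5–4: 1/3; 2–6: 1/4.
All other pairs contribute 0.
Summing the contributions gives betweenness(3) = 7/12.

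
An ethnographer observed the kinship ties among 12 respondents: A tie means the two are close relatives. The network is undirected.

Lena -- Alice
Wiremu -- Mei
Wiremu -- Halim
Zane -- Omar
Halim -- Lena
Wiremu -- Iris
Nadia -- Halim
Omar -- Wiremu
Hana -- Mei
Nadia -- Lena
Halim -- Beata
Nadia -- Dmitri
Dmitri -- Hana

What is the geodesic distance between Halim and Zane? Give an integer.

3

One shortest route is Halim – Wiremu – Omar – Zane, which uses 3 edges, and at distance 2 from Halim we only reach {Alice, Dmitri, Iris, Mei, Omar}, which does not include Zane. So d(Halim,Zane) = 3.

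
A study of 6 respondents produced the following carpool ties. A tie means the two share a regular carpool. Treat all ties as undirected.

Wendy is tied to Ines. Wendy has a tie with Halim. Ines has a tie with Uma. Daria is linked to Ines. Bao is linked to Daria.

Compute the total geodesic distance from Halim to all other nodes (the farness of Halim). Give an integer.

Distances from Halim: Bao:4, Daria:3, Ines:2, Uma:3, Wendy:1.
Sum = 4 + 3 + 2 + 3 + 1 = 13.

13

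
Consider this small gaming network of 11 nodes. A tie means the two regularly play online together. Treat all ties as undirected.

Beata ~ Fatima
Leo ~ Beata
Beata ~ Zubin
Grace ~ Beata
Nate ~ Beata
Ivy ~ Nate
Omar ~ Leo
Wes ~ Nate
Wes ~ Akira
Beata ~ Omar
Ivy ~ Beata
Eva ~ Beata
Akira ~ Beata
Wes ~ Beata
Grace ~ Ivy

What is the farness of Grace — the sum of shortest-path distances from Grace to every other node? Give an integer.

Distances from Grace: Akira:2, Beata:1, Eva:2, Fatima:2, Ivy:1, Leo:2, Nate:2, Omar:2, Wes:2, Zubin:2.
Sum = 2 + 1 + 2 + 2 + 1 + 2 + 2 + 2 + 2 + 2 = 18.

18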